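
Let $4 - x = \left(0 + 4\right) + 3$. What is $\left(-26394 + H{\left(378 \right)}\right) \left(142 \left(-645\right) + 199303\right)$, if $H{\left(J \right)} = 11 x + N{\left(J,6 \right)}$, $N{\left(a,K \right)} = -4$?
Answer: $-2846962303$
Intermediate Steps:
$x = -3$ ($x = 4 - \left(\left(0 + 4\right) + 3\right) = 4 - \left(4 + 3\right) = 4 - 7 = -3$)
$H{\left(J \right)} = -37$ ($H{\left(J \right)} = 11 \left(-3\right) - 4 = -33 - 4 = -37$)
$\left(-26394 + H{\left(378 \right)}\right) \left(142 \left(-645\right) + 199303\right) = \left(-26394 - 37\right) \left(142 \left(-645\right) + 199303\right) = - 26431 \left(-91590 + 199303\right) = \left(-26431\right) 107713 = -2846962303$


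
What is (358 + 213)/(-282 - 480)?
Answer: -571/762 ≈ -0.74934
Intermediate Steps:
(358 + 213)/(-282 - 480) = 571/(-762) = 571*(-1/762) = -571/762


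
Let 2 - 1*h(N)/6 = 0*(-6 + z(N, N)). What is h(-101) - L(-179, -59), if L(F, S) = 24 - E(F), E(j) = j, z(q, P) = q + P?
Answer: -191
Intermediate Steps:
z(q, P) = P + q
L(F, S) = 24 - F
h(N) = 12 (h(N) = 12 - 0*(-6 + (N + N)) = 12 - 0*(-6 + 2*N) = 12 - 6*0 = 12 + 0 = 12)
h(-101) - L(-179, -59) = 12 - (24 - 1*(-179)) = 12 - (24 + 179) = 12 - 1*203 = 12 - 203 = -191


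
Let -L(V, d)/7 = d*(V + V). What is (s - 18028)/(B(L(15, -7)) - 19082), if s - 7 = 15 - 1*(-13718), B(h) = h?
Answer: 1072/4403 ≈ 0.24347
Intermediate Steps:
L(V, d) = -14*V*d (L(V, d) = -7*d*(V + V) = -7*d*2*V = -14*V*d)
s = 13740 (s = 7 + (15 - 1*(-13718)) = 7 + (15 + 13718) = 7 + 13733 = 13740)
(s - 18028)/(B(L(15, -7)) - 19082) = (13740 - 18028)/(-14*15*(-7) - 19082) = -4288/(1470 - 19082) = -4288/(-17612) = -4288*(-1/17612) = 1072/4403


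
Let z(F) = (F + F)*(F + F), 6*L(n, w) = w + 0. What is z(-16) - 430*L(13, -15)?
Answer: 2099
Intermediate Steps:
L(n, w) = w/6 (L(n, w) = (w + 0)/6 = w/6)
z(F) = 4*F² (z(F) = (2*F)*(2*F) = 4*F²)
z(-16) - 430*L(13, -15) = 4*(-16)² - 215*(-15)/3 = 4*256 - 430*(-5/2) = 1024 + 1075 = 2099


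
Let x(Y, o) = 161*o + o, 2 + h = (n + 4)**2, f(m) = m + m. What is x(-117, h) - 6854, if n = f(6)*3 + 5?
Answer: 320872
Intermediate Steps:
f(m) = 2*m
n = 41 (n = (2*6)*3 + 5 = 12*3 + 5 = 36 + 5 = 41)
h = 2023 (h = -2 + (41 + 4)**2 = -2 + 45**2 = -2 + 2025 = 2023)
x(Y, o) = 162*o
x(-117, h) - 6854 = 162*2023 - 6854 = 327726 - 6854 = 320872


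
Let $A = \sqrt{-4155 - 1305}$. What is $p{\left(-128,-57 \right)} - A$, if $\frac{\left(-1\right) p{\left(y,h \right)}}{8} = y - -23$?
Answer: $840 - 2 i \sqrt{1365} \approx 840.0 - 73.892 i$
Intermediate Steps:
$p{\left(y,h \right)} = -184 - 8 y$ ($p{\left(y,h \right)} = - 8 \left(y - -23\right) = - 8 \left(y + 23\right) = - 8 \left(23 + y\right) = -184 - 8 y$)
$A = 2 i \sqrt{1365}$ ($A = \sqrt{-5460} = 2 i \sqrt{1365} \approx 73.892 i$)
$p{\left(-128,-57 \right)} - A = \left(-184 - -1024\right) - 2 i \sqrt{1365} = \left(-184 + 1024\right) - 2 i \sqrt{1365} = 840 - 2 i \sqrt{1365}$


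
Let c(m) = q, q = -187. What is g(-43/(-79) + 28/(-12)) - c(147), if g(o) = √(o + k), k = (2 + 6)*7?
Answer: 187 + 4*√190311/237 ≈ 194.36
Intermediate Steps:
c(m) = -187
k = 56 (k = 8*7 = 56)
g(o) = √(56 + o) (g(o) = √(o + 56) = √(56 + o))
g(-43/(-79) + 28/(-12)) - c(147) = √(56 + (-43/(-79) + 28/(-12))) - 1*(-187) = √(56 + (-43*(-1/79) + 28*(-1/12))) + 187 = √(56 + (43/79 - 7/3)) + 187 = √(56 - 424/237) + 187 = √(12848/237) + 187 = 4*√190311/237 + 187 = 187 + 4*√190311/237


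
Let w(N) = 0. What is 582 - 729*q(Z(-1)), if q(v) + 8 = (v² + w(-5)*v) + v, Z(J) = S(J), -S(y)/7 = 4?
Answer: -544710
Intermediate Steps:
S(y) = -28 (S(y) = -7*4 = -28)
Z(J) = -28
q(v) = -8 + v + v² (q(v) = -8 + ((v² + 0*v) + v) = -8 + ((v² + 0) + v) = -8 + (v² + v) = -8 + (v + v²) = -8 + v + v²)
582 - 729*q(Z(-1)) = 582 - 729*(-8 - 28 + (-28)²) = 582 - 729*(-8 - 28 + 784) = 582 - 729*748 = 582 - 545292 = -544710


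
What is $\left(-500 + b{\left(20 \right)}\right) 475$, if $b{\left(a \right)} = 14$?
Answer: $-230850$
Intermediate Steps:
$\left(-500 + b{\left(20 \right)}\right) 475 = \left(-500 + 14\right) 475 = \left(-486\right) 475 = -230850$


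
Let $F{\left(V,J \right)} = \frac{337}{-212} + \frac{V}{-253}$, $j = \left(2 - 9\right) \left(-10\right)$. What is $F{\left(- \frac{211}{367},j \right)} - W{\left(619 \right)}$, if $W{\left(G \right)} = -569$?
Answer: $\frac{11169184373}{19684412} \approx 567.41$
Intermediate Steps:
$j = 70$ ($j = \left(-7\right) \left(-10\right) = 70$)
$F{\left(V,J \right)} = - \frac{337}{212} - \frac{V}{253}$ ($F{\left(V,J \right)} = 337 \left(- \frac{1}{212}\right) + V \left(- \frac{1}{253}\right) = - \frac{337}{212} - \frac{V}{253}$)
$F{\left(- \frac{211}{367},j \right)} - W{\left(619 \right)} = \left(- \frac{337}{212} - \frac{\left(-211\right) \frac{1}{367}}{253}\right) - -569 = \left(- \frac{337}{212} - \frac{\left(-211\right) \frac{1}{367}}{253}\right) + 569 = \left(- \frac{337}{212} - - \frac{211}{92851}\right) + 569 = \left(- \frac{337}{212} + \frac{211}{92851}\right) + 569 = - \frac{31246055}{19684412} + 569 = \frac{11169184373}{19684412}$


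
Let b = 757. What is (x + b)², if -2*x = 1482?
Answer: 256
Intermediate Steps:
x = -741 (x = -½*1482 = -741)
(x + b)² = (-741 + 757)² = 16² = 256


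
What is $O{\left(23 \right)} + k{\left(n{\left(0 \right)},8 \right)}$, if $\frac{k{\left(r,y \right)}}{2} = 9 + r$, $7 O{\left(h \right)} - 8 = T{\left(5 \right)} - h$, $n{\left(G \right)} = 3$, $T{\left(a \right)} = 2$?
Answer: $\frac{155}{7} \approx 22.143$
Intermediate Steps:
$O{\left(h \right)} = \frac{10}{7} - \frac{h}{7}$ ($O{\left(h \right)} = \frac{8}{7} + \frac{2 - h}{7} = \frac{8}{7} - \left(- \frac{2}{7} + \frac{h}{7}\right) = \frac{10}{7} - \frac{h}{7}$)
$k{\left(r,y \right)} = 18 + 2 r$ ($k{\left(r,y \right)} = 2 \left(9 + r\right) = 18 + 2 r$)
$O{\left(23 \right)} + k{\left(n{\left(0 \right)},8 \right)} = \left(\frac{10}{7} - \frac{23}{7}\right) + \left(18 + 2 \cdot 3\right) = \left(\frac{10}{7} - \frac{23}{7}\right) + \left(18 + 6\right) = - \frac{13}{7} + 24 = \frac{155}{7}$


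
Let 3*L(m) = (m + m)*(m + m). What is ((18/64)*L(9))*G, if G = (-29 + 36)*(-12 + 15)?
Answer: 5103/8 ≈ 637.88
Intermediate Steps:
L(m) = 4*m**2/3 (L(m) = ((m + m)*(m + m))/3 = ((2*m)*(2*m))/3 = (4*m**2)/3 = 4*m**2/3)
G = 21 (G = 7*3 = 21)
((18/64)*L(9))*G = ((18/64)*((4/3)*9**2))*21 = ((18*(1/64))*((4/3)*81))*21 = ((9/32)*108)*21 = (243/8)*21 = 5103/8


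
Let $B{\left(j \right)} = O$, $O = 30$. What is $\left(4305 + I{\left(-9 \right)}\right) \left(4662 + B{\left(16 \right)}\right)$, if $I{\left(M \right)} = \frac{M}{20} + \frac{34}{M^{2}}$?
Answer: $\frac{2726853941}{135} \approx 2.0199 \cdot 10^{7}$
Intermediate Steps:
$B{\left(j \right)} = 30$
$I{\left(M \right)} = \frac{34}{M^{2}} + \frac{M}{20}$ ($I{\left(M \right)} = M \frac{1}{20} + \frac{34}{M^{2}} = \frac{M}{20} + \frac{34}{M^{2}} = \frac{34}{M^{2}} + \frac{M}{20}$)
$\left(4305 + I{\left(-9 \right)}\right) \left(4662 + B{\left(16 \right)}\right) = \left(4305 + \left(\frac{34}{81} + \frac{1}{20} \left(-9\right)\right)\right) \left(4662 + 30\right) = \left(4305 + \left(34 \cdot \frac{1}{81} - \frac{9}{20}\right)\right) 4692 = \left(4305 + \left(\frac{34}{81} - \frac{9}{20}\right)\right) 4692 = \left(4305 - \frac{49}{1620}\right) 4692 = \frac{6974051}{1620} \cdot 4692 = \frac{2726853941}{135}$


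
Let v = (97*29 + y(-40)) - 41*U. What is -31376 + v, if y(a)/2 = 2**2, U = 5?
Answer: -28760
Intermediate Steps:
y(a) = 8 (y(a) = 2*2**2 = 2*4 = 8)
v = 2616 (v = (97*29 + 8) - 41*5 = (2813 + 8) - 205 = 2821 - 205 = 2616)
-31376 + v = -31376 + 2616 = -28760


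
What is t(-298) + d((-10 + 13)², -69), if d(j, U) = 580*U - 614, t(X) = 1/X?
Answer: -12108933/298 ≈ -40634.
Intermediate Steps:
d(j, U) = -614 + 580*U
t(-298) + d((-10 + 13)², -69) = 1/(-298) + (-614 + 580*(-69)) = -1/298 + (-614 - 40020) = -1/298 - 40634 = -12108933/298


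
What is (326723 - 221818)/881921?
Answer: 104905/881921 ≈ 0.11895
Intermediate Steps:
(326723 - 221818)/881921 = 104905*(1/881921) = 104905/881921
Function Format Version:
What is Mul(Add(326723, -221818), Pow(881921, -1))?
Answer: Rational(104905, 881921) ≈ 0.11895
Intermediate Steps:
Mul(Add(326723, -221818), Pow(881921, -1)) = Mul(104905, Rational(1, 881921)) = Rational(104905, 881921)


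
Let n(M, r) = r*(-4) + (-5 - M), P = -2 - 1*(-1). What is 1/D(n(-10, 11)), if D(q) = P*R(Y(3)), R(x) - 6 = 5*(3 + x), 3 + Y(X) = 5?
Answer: -1/31 ≈ -0.032258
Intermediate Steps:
P = -1 (P = -2 + 1 = -1)
n(M, r) = -5 - M - 4*r (n(M, r) = -4*r + (-5 - M) = -5 - M - 4*r)
Y(X) = 2 (Y(X) = -3 + 5 = 2)
R(x) = 21 + 5*x (R(x) = 6 + 5*(3 + x) = 6 + (15 + 5*x) = 21 + 5*x)
D(q) = -31 (D(q) = -(21 + 5*2) = -(21 + 10) = -1*31 = -31)
1/D(n(-10, 11)) = 1/(-31) = -1/31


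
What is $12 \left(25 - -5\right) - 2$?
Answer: $358$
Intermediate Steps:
$12 \left(25 - -5\right) - 2 = 12 \left(25 + 5\right) - 2 = 12 \cdot 30 - 2 = 360 - 2 = 358$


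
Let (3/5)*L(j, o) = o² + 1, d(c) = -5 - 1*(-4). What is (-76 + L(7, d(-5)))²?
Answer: 47524/9 ≈ 5280.4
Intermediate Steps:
d(c) = -1 (d(c) = -5 + 4 = -1)
L(j, o) = 5/3 + 5*o²/3 (L(j, o) = 5*(o² + 1)/3 = 5*(1 + o²)/3 = 5/3 + 5*o²/3)
(-76 + L(7, d(-5)))² = (-76 + (5/3 + (5/3)*(-1)²))² = (-76 + (5/3 + (5/3)*1))² = (-76 + (5/3 + 5/3))² = (-76 + 10/3)² = (-218/3)² = 47524/9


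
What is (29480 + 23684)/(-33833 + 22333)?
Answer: -13291/2875 ≈ -4.6230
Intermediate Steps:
(29480 + 23684)/(-33833 + 22333) = 53164/(-11500) = 53164*(-1/11500) = -13291/2875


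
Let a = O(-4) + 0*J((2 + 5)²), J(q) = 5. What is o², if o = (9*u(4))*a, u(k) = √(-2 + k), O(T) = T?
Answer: 2592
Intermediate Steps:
a = -4 (a = -4 + 0*5 = -4 + 0 = -4)
o = -36*√2 (o = (9*√(-2 + 4))*(-4) = (9*√2)*(-4) = -36*√2 ≈ -50.912)
o² = (-36*√2)² = 2592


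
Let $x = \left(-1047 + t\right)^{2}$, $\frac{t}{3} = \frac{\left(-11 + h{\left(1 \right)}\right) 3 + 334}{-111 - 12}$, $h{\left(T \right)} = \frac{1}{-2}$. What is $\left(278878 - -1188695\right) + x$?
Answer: $\frac{17342082061}{6724} \approx 2.5791 \cdot 10^{6}$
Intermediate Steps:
$h{\left(T \right)} = - \frac{1}{2}$
$t = - \frac{599}{82}$ ($t = 3 \frac{\left(-11 - \frac{1}{2}\right) 3 + 334}{-111 - 12} = 3 \frac{\left(- \frac{23}{2}\right) 3 + 334}{-123} = 3 \left(- \frac{69}{2} + 334\right) \left(- \frac{1}{123}\right) = 3 \cdot \frac{599}{2} \left(- \frac{1}{123}\right) = 3 \left(- \frac{599}{246}\right) = - \frac{599}{82} \approx -7.3049$)
$x = \frac{7474121209}{6724}$ ($x = \left(-1047 - \frac{599}{82}\right)^{2} = \left(- \frac{86453}{82}\right)^{2} = \frac{7474121209}{6724} \approx 1.1116 \cdot 10^{6}$)
$\left(278878 - -1188695\right) + x = \left(278878 - -1188695\right) + \frac{7474121209}{6724} = \left(278878 + 1188695\right) + \frac{7474121209}{6724} = 1467573 + \frac{7474121209}{6724} = \frac{17342082061}{6724}$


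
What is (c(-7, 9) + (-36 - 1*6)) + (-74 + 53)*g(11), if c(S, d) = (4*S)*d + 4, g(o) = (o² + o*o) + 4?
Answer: -5456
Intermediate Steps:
g(o) = 4 + 2*o² (g(o) = (o² + o²) + 4 = 2*o² + 4 = 4 + 2*o²)
c(S, d) = 4 + 4*S*d (c(S, d) = 4*S*d + 4 = 4 + 4*S*d)
(c(-7, 9) + (-36 - 1*6)) + (-74 + 53)*g(11) = ((4 + 4*(-7)*9) + (-36 - 1*6)) + (-74 + 53)*(4 + 2*11²) = ((4 - 252) + (-36 - 6)) - 21*(4 + 2*121) = (-248 - 42) - 21*(4 + 242) = -290 - 21*246 = -290 - 5166 = -5456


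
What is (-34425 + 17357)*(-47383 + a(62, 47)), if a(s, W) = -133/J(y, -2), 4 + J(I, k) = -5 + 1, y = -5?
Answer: 1616898577/2 ≈ 8.0845e+8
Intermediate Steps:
J(I, k) = -8 (J(I, k) = -4 + (-5 + 1) = -4 - 4 = -8)
a(s, W) = 133/8 (a(s, W) = -133/(-8) = -133*(-⅛) = 133/8)
(-34425 + 17357)*(-47383 + a(62, 47)) = (-34425 + 17357)*(-47383 + 133/8) = -17068*(-378931/8) = 1616898577/2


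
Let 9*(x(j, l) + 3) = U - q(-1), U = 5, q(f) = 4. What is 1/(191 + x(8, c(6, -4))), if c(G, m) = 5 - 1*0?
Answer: 9/1693 ≈ 0.0053160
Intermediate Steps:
c(G, m) = 5 (c(G, m) = 5 + 0 = 5)
x(j, l) = -26/9 (x(j, l) = -3 + (5 - 1*4)/9 = -3 + (5 - 4)/9 = -3 + (1/9)*1 = -3 + 1/9 = -26/9)
1/(191 + x(8, c(6, -4))) = 1/(191 - 26/9) = 1/(1693/9) = 9/1693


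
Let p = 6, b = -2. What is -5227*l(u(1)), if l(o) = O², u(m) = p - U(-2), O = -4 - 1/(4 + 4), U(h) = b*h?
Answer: -5692203/64 ≈ -88941.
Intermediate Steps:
U(h) = -2*h
O = -33/8 (O = -4 - 1/8 = -4 - 1*⅛ = -4 - ⅛ = -33/8 ≈ -4.1250)
u(m) = 2 (u(m) = 6 - (-2)*(-2) = 6 - 1*4 = 6 - 4 = 2)
l(o) = 1089/64 (l(o) = (-33/8)² = 1089/64)
-5227*l(u(1)) = -5227*1089/64 = -5692203/64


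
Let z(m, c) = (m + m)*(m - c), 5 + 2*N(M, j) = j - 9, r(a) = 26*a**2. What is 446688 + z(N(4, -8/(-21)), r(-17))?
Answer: 242159390/441 ≈ 5.4911e+5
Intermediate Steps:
N(M, j) = -7 + j/2 (N(M, j) = -5/2 + (j - 9)/2 = -5/2 + (-9 + j)/2 = -5/2 + (-9/2 + j/2) = -7 + j/2)
z(m, c) = 2*m*(m - c) (z(m, c) = (2*m)*(m - c) = 2*m*(m - c))
446688 + z(N(4, -8/(-21)), r(-17)) = 446688 + 2*(-7 + (-8/(-21))/2)*((-7 + (-8/(-21))/2) - 26*(-17)**2) = 446688 + 2*(-7 + (-8*(-1/21))/2)*((-7 + (-8*(-1/21))/2) - 26*289) = 446688 + 2*(-7 + (1/2)*(8/21))*((-7 + (1/2)*(8/21)) - 1*7514) = 446688 + 2*(-7 + 4/21)*((-7 + 4/21) - 7514) = 446688 + 2*(-143/21)*(-143/21 - 7514) = 446688 + 2*(-143/21)*(-157937/21) = 446688 + 45169982/441 = 242159390/441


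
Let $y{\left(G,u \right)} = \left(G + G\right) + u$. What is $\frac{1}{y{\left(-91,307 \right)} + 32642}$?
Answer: $\frac{1}{32767} \approx 3.0519 \cdot 10^{-5}$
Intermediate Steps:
$y{\left(G,u \right)} = u + 2 G$ ($y{\left(G,u \right)} = 2 G + u = u + 2 G$)
$\frac{1}{y{\left(-91,307 \right)} + 32642} = \frac{1}{\left(307 + 2 \left(-91\right)\right) + 32642} = \frac{1}{\left(307 - 182\right) + 32642} = \frac{1}{125 + 32642} = \frac{1}{32767}$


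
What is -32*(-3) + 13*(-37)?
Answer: -385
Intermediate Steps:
-32*(-3) + 13*(-37) = 96 - 481 = -385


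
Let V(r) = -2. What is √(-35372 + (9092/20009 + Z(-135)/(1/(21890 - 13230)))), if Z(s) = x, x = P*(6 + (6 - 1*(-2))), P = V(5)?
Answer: 2*I*√27810166826046/20009 ≈ 527.12*I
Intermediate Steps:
P = -2
x = -28 (x = -2*(6 + (6 - 1*(-2))) = -2*(6 + (6 + 2)) = -2*(6 + 8) = -2*14 = -28)
Z(s) = -28
√(-35372 + (9092/20009 + Z(-135)/(1/(21890 - 13230)))) = √(-35372 + (9092/20009 - 28/(1/(21890 - 13230)))) = √(-35372 + (9092*(1/20009) - 28/(1/8660))) = √(-35372 + (9092/20009 - 28/1/8660)) = √(-35372 + (9092/20009 - 28*8660)) = √(-35372 + (9092/20009 - 242480)) = √(-35372 - 4851773228/20009) = √(-5559531576/20009) = 2*I*√27810166826046/20009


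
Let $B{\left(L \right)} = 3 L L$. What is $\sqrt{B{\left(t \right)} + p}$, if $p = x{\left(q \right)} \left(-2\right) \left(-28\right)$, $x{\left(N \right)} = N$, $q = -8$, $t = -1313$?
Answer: $\sqrt{5171459} \approx 2274.1$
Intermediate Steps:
$B{\left(L \right)} = 3 L^{2}$
$p = -448$ ($p = \left(-8\right) \left(-2\right) \left(-28\right) = 16 \left(-28\right) = -448$)
$\sqrt{B{\left(t \right)} + p} = \sqrt{3 \left(-1313\right)^{2} - 448} = \sqrt{3 \cdot 1723969 - 448} = \sqrt{5171907 - 448} = \sqrt{5171459}$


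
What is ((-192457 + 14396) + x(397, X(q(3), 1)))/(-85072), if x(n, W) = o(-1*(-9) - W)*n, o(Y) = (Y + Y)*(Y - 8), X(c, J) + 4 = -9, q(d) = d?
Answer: -66491/85072 ≈ -0.78158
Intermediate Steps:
X(c, J) = -13 (X(c, J) = -4 - 9 = -13)
o(Y) = 2*Y*(-8 + Y) (o(Y) = (2*Y)*(-8 + Y) = 2*Y*(-8 + Y))
x(n, W) = 2*n*(1 - W)*(9 - W) (x(n, W) = (2*(-1*(-9) - W)*(-8 + (-1*(-9) - W)))*n = (2*(9 - W)*(-8 + (9 - W)))*n = (2*(9 - W)*(1 - W))*n = (2*(1 - W)*(9 - W))*n = 2*n*(1 - W)*(9 - W))
((-192457 + 14396) + x(397, X(q(3), 1)))/(-85072) = ((-192457 + 14396) + 2*397*(-1 - 13)*(-9 - 13))/(-85072) = (-178061 + 2*397*(-14)*(-22))*(-1/85072) = (-178061 + 244552)*(-1/85072) = 66491*(-1/85072) = -66491/85072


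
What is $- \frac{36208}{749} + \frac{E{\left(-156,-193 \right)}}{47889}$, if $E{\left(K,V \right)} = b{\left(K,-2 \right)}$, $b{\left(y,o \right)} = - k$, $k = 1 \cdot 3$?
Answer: $- \frac{577989053}{11956287} \approx -48.342$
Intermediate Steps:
$k = 3$
$b{\left(y,o \right)} = -3$ ($b{\left(y,o \right)} = \left(-1\right) 3 = -3$)
$E{\left(K,V \right)} = -3$
$- \frac{36208}{749} + \frac{E{\left(-156,-193 \right)}}{47889} = - \frac{36208}{749} - \frac{3}{47889} = \left(-36208\right) \frac{1}{749} - \frac{1}{15963} = - \frac{36208}{749} - \frac{1}{15963} = - \frac{577989053}{11956287}$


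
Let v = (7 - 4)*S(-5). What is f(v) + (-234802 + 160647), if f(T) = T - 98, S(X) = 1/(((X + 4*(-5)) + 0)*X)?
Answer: -9281622/125 ≈ -74253.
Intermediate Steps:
S(X) = 1/(X*(-20 + X)) (S(X) = 1/(((X - 20) + 0)*X) = 1/(((-20 + X) + 0)*X) = 1/((-20 + X)*X) = 1/(X*(-20 + X)))
v = 3/125 (v = (7 - 4)*(1/((-5)*(-20 - 5))) = 3*(-⅕/(-25)) = 3*(-⅕*(-1/25)) = 3*(1/125) = 3/125 ≈ 0.024000)
f(T) = -98 + T
f(v) + (-234802 + 160647) = (-98 + 3/125) + (-234802 + 160647) = -12247/125 - 74155 = -9281622/125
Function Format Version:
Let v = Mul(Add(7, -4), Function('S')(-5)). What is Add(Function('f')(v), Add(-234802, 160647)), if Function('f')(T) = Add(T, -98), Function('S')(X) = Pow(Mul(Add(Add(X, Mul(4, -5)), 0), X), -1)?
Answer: Rational(-9281622, 125) ≈ -74253.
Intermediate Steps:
Function('S')(X) = Mul(Pow(X, -1), Pow(Add(-20, X), -1)) (Function('S')(X) = Pow(Mul(Add(Add(X, -20), 0), X), -1) = Pow(Mul(Add(Add(-20, X), 0), X), -1) = Pow(Mul(Add(-20, X), X), -1) = Pow(Mul(X, Add(-20, X)), -1) = Mul(Pow(X, -1), Pow(Add(-20, X), -1)))
v = Rational(3, 125) (v = Mul(Add(7, -4), Mul(Pow(-5, -1), Pow(Add(-20, -5), -1))) = Mul(3, Mul(Rational(-1, 5), Pow(-25, -1))) = Mul(3, Mul(Rational(-1, 5), Rational(-1, 25))) = Mul(3, Rational(1, 125)) = Rational(3, 125) ≈ 0.024000)
Function('f')(T) = Add(-98, T)
Add(Function('f')(v), Add(-234802, 160647)) = Add(Add(-98, Rational(3, 125)), Add(-234802, 160647)) = Add(Rational(-12247, 125), -74155) = Rational(-9281622, 125)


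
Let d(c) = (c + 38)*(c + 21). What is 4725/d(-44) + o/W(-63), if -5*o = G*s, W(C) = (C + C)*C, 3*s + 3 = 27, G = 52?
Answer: 31246307/912870 ≈ 34.229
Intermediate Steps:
s = 8 (s = -1 + (⅓)*27 = -1 + 9 = 8)
d(c) = (21 + c)*(38 + c) (d(c) = (38 + c)*(21 + c) = (21 + c)*(38 + c))
W(C) = 2*C² (W(C) = (2*C)*C = 2*C²)
o = -416/5 (o = -52*8/5 = -⅕*416 = -416/5 ≈ -83.200)
4725/d(-44) + o/W(-63) = 4725/(798 + (-44)² + 59*(-44)) - 416/(5*(2*(-63)²)) = 4725/(798 + 1936 - 2596) - 416/(5*(2*3969)) = 4725/138 - 416/5/7938 = 4725*(1/138) - 416/5*1/7938 = 1575/46 - 208/19845 = 31246307/912870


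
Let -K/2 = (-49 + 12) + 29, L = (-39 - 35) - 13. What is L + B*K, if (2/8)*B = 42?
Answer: 2601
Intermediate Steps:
L = -87 (L = -74 - 13 = -87)
K = 16 (K = -2*((-49 + 12) + 29) = -2*(-37 + 29) = -2*(-8) = 16)
B = 168 (B = 4*42 = 168)
L + B*K = -87 + 168*16 = -87 + 2688 = 2601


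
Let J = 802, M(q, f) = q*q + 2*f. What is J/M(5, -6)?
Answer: 802/13 ≈ 61.692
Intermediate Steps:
M(q, f) = q² + 2*f
J/M(5, -6) = 802/(5² + 2*(-6)) = 802/(25 - 12) = 802/13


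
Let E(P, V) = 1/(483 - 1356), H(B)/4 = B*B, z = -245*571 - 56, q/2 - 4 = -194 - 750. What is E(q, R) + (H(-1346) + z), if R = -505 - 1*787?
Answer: 6204335048/873 ≈ 7.1069e+6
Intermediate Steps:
q = -1880 (q = 8 + 2*(-194 - 750) = 8 + 2*(-944) = 8 - 1888 = -1880)
z = -139951 (z = -139895 - 56 = -139951)
H(B) = 4*B**2 (H(B) = 4*(B*B) = 4*B**2)
R = -1292 (R = -505 - 787 = -1292)
E(P, V) = -1/873 (E(P, V) = 1/(-873) = -1/873)
E(q, R) + (H(-1346) + z) = -1/873 + (4*(-1346)**2 - 139951) = -1/873 + (4*1811716 - 139951) = -1/873 + (7246864 - 139951) = -1/873 + 7106913 = 6204335048/873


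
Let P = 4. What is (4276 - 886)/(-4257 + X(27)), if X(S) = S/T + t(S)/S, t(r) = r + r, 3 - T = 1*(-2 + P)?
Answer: -1695/2114 ≈ -0.80180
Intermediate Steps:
T = 1 (T = 3 - (-2 + 4) = 3 - 2 = 1)
t(r) = 2*r
X(S) = 2 + S (X(S) = S/1 + (2*S)/S = S*1 + 2 = S + 2 = 2 + S)
(4276 - 886)/(-4257 + X(27)) = (4276 - 886)/(-4257 + (2 + 27)) = 3390/(-4257 + 29) = 3390/(-4228) = 3390*(-1/4228) = -1695/2114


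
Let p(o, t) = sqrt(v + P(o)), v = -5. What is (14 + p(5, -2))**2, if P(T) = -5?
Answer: (14 + I*sqrt(10))**2 ≈ 186.0 + 88.544*I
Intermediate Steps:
p(o, t) = I*sqrt(10) (p(o, t) = sqrt(-5 - 5) = sqrt(-10) = I*sqrt(10))
(14 + p(5, -2))**2 = (14 + I*sqrt(10))**2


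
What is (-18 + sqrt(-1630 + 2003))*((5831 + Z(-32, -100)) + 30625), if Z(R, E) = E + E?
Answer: -652608 + 36256*sqrt(373) ≈ 47612.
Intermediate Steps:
Z(R, E) = 2*E
(-18 + sqrt(-1630 + 2003))*((5831 + Z(-32, -100)) + 30625) = (-18 + sqrt(-1630 + 2003))*((5831 + 2*(-100)) + 30625) = (-18 + sqrt(373))*((5831 - 200) + 30625) = (-18 + sqrt(373))*(5631 + 30625) = (-18 + sqrt(373))*36256 = -652608 + 36256*sqrt(373)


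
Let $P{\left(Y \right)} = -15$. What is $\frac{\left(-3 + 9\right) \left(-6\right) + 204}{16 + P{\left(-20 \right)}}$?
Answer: $168$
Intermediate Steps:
$\frac{\left(-3 + 9\right) \left(-6\right) + 204}{16 + P{\left(-20 \right)}} = \frac{\left(-3 + 9\right) \left(-6\right) + 204}{16 - 15} = \frac{6 \left(-6\right) + 204}{1} = \left(-36 + 204\right) 1 = 168 \cdot 1 = 168$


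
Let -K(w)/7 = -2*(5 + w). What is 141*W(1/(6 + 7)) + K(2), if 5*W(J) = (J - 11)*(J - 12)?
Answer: 637244/169 ≈ 3770.7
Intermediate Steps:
W(J) = (-12 + J)*(-11 + J)/5 (W(J) = ((J - 11)*(J - 12))/5 = ((-11 + J)*(-12 + J))/5 = ((-12 + J)*(-11 + J))/5 = (-12 + J)*(-11 + J)/5)
K(w) = 70 + 14*w (K(w) = -(-14)*(5 + w) = -7*(-10 - 2*w) = 70 + 14*w)
141*W(1/(6 + 7)) + K(2) = 141*(132/5 - 23/(5*(6 + 7)) + (1/(6 + 7))**2/5) + (70 + 14*2) = 141*(132/5 - 23/5/13 + (1/13)**2/5) + (70 + 28) = 141*(132/5 - 23/5*1/13 + (1/13)**2/5) + 98 = 141*(132/5 - 23/65 + (1/5)*(1/169)) + 98 = 141*(132/5 - 23/65 + 1/845) + 98 = 141*(4402/169) + 98 = 620682/169 + 98 = 637244/169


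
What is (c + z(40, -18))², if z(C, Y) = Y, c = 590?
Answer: 327184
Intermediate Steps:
(c + z(40, -18))² = (590 - 18)² = 572² = 327184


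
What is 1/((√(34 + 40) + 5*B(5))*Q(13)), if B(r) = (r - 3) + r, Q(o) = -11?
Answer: -35/12661 + √74/12661 ≈ -0.0020850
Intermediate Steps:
B(r) = -3 + 2*r (B(r) = (-3 + r) + r = -3 + 2*r)
1/((√(34 + 40) + 5*B(5))*Q(13)) = 1/((√(34 + 40) + 5*(-3 + 2*5))*(-11)) = 1/((√74 + 5*(-3 + 10))*(-11)) = 1/((√74 + 5*7)*(-11)) = 1/((√74 + 35)*(-11)) = 1/((35 + √74)*(-11)) = 1/(-385 - 11*√74)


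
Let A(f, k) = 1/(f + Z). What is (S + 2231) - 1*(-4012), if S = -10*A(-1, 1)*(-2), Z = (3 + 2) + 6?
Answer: 6245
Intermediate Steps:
Z = 11 (Z = 5 + 6 = 11)
A(f, k) = 1/(11 + f) (A(f, k) = 1/(f + 11) = 1/(11 + f))
S = 2 (S = -10/(11 - 1)*(-2) = -10/10*(-2) = -10*⅒*(-2) = -1*(-2) = 2)
(S + 2231) - 1*(-4012) = (2 + 2231) - 1*(-4012) = 2233 + 4012 = 6245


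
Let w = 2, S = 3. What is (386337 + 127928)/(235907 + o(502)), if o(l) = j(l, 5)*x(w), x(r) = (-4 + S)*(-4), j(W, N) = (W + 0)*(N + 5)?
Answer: 514265/255987 ≈ 2.0089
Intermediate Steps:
j(W, N) = W*(5 + N)
x(r) = 4 (x(r) = (-4 + 3)*(-4) = -1*(-4) = 4)
o(l) = 40*l (o(l) = (l*(5 + 5))*4 = (l*10)*4 = (10*l)*4 = 40*l)
(386337 + 127928)/(235907 + o(502)) = (386337 + 127928)/(235907 + 40*502) = 514265/(235907 + 20080) = 514265/255987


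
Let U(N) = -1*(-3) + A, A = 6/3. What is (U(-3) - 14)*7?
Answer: -63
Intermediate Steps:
A = 2 (A = 6*(⅓) = 2)
U(N) = 5 (U(N) = -1*(-3) + 2 = 3 + 2 = 5)
(U(-3) - 14)*7 = (5 - 14)*7 = -9*7 = -63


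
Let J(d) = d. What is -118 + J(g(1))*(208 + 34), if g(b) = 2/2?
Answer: 124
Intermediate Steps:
g(b) = 1 (g(b) = 2*(1/2) = 1)
-118 + J(g(1))*(208 + 34) = -118 + 1*(208 + 34) = -118 + 1*242 = -118 + 242 = 124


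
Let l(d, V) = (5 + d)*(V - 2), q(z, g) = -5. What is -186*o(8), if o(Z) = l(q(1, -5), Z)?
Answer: 0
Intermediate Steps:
l(d, V) = (-2 + V)*(5 + d) (l(d, V) = (5 + d)*(-2 + V) = (-2 + V)*(5 + d))
o(Z) = 0 (o(Z) = -10 - 2*(-5) + 5*Z + Z*(-5) = -10 + 10 + 5*Z - 5*Z = 0)
-186*o(8) = -186*0 = 0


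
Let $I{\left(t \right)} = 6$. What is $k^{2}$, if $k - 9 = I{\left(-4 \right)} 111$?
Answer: $455625$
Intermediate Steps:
$k = 675$ ($k = 9 + 6 \cdot 111 = 9 + 666 = 675$)
$k^{2} = 675^{2} = 455625$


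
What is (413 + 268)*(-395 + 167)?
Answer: -155268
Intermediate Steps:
(413 + 268)*(-395 + 167) = 681*(-228) = -155268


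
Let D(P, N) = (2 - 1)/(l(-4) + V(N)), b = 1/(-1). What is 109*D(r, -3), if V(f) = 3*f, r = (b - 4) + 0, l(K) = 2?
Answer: -109/7 ≈ -15.571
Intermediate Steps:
b = -1
r = -5 (r = (-1 - 4) + 0 = -5 + 0 = -5)
D(P, N) = 1/(2 + 3*N) (D(P, N) = (2 - 1)/(2 + 3*N) = 1/(2 + 3*N))
109*D(r, -3) = 109/(2 + 3*(-3)) = 109/(2 - 9) = 109/(-7) = 109*(-⅐) = -109/7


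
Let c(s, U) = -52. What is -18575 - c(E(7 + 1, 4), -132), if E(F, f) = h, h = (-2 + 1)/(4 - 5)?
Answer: -18523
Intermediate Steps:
h = 1 (h = -1/(-1) = -1*(-1) = 1)
E(F, f) = 1
-18575 - c(E(7 + 1, 4), -132) = -18575 - 1*(-52) = -18575 + 52 = -18523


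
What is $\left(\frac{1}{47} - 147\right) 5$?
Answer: $- \frac{34540}{47} \approx -734.89$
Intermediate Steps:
$\left(\frac{1}{47} - 147\right) 5 = \left(- \frac{6908}{47}\right) 5 = - \frac{34540}{47}$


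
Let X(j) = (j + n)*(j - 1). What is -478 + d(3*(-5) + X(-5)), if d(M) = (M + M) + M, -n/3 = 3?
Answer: -271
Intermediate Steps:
n = -9 (n = -3*3 = -9)
X(j) = (-1 + j)*(-9 + j) (X(j) = (j - 9)*(j - 1) = (-9 + j)*(-1 + j) = (-1 + j)*(-9 + j))
d(M) = 3*M (d(M) = 2*M + M = 3*M)
-478 + d(3*(-5) + X(-5)) = -478 + 3*(3*(-5) + (9 + (-5)**2 - 10*(-5))) = -478 + 3*(-15 + (9 + 25 + 50)) = -478 + 3*(-15 + 84) = -478 + 3*69 = -478 + 207 = -271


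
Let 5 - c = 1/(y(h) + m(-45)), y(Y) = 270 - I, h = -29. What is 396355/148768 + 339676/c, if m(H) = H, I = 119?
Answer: 5356699103603/78698272 ≈ 68066.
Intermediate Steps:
y(Y) = 151 (y(Y) = 270 - 1*119 = 270 - 119 = 151)
c = 529/106 (c = 5 - 1/(151 - 45) = 5 - 1/106 = 529/106 ≈ 4.9906)
396355/148768 + 339676/c = 396355/148768 + 339676/(529/106) = 396355*(1/148768) + 339676*(106/529) = 396355/148768 + 36005656/529 = 5356699103603/78698272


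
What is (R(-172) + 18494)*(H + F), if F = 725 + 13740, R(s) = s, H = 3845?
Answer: 335475820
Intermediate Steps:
F = 14465
(R(-172) + 18494)*(H + F) = (-172 + 18494)*(3845 + 14465) = 18322*18310 = 335475820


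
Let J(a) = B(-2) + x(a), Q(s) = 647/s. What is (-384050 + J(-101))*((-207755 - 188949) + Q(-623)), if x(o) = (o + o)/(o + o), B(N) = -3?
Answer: 94917391432428/623 ≈ 1.5236e+11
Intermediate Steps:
x(o) = 1 (x(o) = (2*o)/((2*o)) = (2*o)*(1/(2*o)) = 1)
J(a) = -2 (J(a) = -3 + 1 = -2)
(-384050 + J(-101))*((-207755 - 188949) + Q(-623)) = (-384050 - 2)*((-207755 - 188949) + 647/(-623)) = -384052*(-396704 + 647*(-1/623)) = -384052*(-396704 - 647/623) = -384052*(-247147239/623) = 94917391432428/623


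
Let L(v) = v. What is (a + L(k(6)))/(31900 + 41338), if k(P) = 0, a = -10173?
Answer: -10173/73238 ≈ -0.13890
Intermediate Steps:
(a + L(k(6)))/(31900 + 41338) = (-10173 + 0)/(31900 + 41338) = -10173/73238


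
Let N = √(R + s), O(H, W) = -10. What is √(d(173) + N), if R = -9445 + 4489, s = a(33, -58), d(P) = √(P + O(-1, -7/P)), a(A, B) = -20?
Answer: √(√163 + 4*I*√311) ≈ 6.4982 + 5.4277*I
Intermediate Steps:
d(P) = √(-10 + P) (d(P) = √(P - 10) = √(-10 + P))
s = -20
R = -4956
N = 4*I*√311 (N = √(-4956 - 20) = √(-4976) = 4*I*√311 ≈ 70.541*I)
√(d(173) + N) = √(√(-10 + 173) + 4*I*√311) = √(√163 + 4*I*√311)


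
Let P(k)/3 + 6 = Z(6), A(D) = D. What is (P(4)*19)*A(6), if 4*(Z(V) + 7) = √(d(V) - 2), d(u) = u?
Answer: -4275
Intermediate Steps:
Z(V) = -7 + √(-2 + V)/4 (Z(V) = -7 + √(V - 2)/4 = -7 + √(-2 + V)/4)
P(k) = -75/2 (P(k) = -18 + 3*(-7 + √(-2 + 6)/4) = -18 + 3*(-7 + √4/4) = -18 + 3*(-7 + (¼)*2) = -18 + 3*(-7 + ½) = -18 + 3*(-13/2) = -18 - 39/2 = -75/2)
(P(4)*19)*A(6) = -75/2*19*6 = -1425/2*6 = -4275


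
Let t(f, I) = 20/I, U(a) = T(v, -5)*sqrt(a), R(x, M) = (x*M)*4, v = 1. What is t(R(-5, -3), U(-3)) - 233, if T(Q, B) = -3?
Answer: -233 + 20*I*sqrt(3)/9 ≈ -233.0 + 3.849*I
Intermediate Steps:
R(x, M) = 4*M*x (R(x, M) = (M*x)*4 = 4*M*x)
U(a) = -3*sqrt(a)
t(R(-5, -3), U(-3)) - 233 = 20/((-3*I*sqrt(3))) - 233 = 20*(I*sqrt(3)/9) - 233 = 20*I*sqrt(3)/9 - 233 = -233 + 20*I*sqrt(3)/9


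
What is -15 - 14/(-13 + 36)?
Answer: -359/23 ≈ -15.609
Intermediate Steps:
-15 - 14/(-13 + 36) = -15 - 14/23 = -359/23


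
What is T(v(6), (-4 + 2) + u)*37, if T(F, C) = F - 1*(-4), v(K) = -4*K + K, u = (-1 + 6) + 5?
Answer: -518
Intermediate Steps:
u = 10 (u = 5 + 5 = 10)
v(K) = -3*K
T(F, C) = 4 + F (T(F, C) = F + 4 = 4 + F)
T(v(6), (-4 + 2) + u)*37 = (4 - 3*6)*37 = (4 - 18)*37 = -14*37 = -518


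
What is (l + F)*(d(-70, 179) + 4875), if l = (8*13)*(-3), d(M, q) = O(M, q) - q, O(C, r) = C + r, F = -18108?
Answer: -88508100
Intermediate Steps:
d(M, q) = M (d(M, q) = (M + q) - q = M)
l = -312 (l = 104*(-3) = -312)
(l + F)*(d(-70, 179) + 4875) = (-312 - 18108)*(-70 + 4875) = -18420*4805 = -88508100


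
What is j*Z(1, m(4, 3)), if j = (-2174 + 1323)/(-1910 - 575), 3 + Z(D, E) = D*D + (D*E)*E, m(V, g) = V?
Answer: 1702/355 ≈ 4.7944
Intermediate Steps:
Z(D, E) = -3 + D² + D*E² (Z(D, E) = -3 + (D*D + (D*E)*E) = -3 + (D² + D*E²) = -3 + D² + D*E²)
j = 851/2485 (j = -851/(-2485) = -851*(-1/2485) = 851/2485 ≈ 0.34245)
j*Z(1, m(4, 3)) = 851*(-3 + 1² + 1*4²)/2485 = 851*(-3 + 1 + 1*16)/2485 = 851*(-3 + 1 + 16)/2485 = (851/2485)*14 = 1702/355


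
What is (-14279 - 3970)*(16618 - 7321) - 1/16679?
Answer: -2829775035088/16679 ≈ -1.6966e+8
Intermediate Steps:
(-14279 - 3970)*(16618 - 7321) - 1/16679 = -18249*9297 - 1*1/16679 = -169660953 - 1/16679 = -2829775035088/16679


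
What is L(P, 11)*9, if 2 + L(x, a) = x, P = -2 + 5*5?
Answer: 189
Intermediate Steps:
P = 23 (P = -2 + 25 = 23)
L(x, a) = -2 + x
L(P, 11)*9 = (-2 + 23)*9 = 21*9 = 189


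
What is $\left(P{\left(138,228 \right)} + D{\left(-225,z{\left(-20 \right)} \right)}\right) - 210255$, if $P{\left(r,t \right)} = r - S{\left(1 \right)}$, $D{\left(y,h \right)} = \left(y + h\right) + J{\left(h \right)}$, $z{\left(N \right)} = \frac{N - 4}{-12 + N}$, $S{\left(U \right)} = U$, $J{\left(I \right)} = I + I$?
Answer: $- \frac{841363}{4} \approx -2.1034 \cdot 10^{5}$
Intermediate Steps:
$J{\left(I \right)} = 2 I$
$z{\left(N \right)} = \frac{-4 + N}{-12 + N}$
$D{\left(y,h \right)} = y + 3 h$ ($D{\left(y,h \right)} = \left(y + h\right) + 2 h = \left(h + y\right) + 2 h = y + 3 h$)
$P{\left(r,t \right)} = -1 + r$ ($P{\left(r,t \right)} = r - 1 = -1 + r$)
$\left(P{\left(138,228 \right)} + D{\left(-225,z{\left(-20 \right)} \right)}\right) - 210255 = \left(\left(-1 + 138\right) - \left(225 - 3 \frac{-4 - 20}{-12 - 20}\right)\right) - 210255 = \left(137 - \left(225 - 3 \frac{1}{-32} \left(-24\right)\right)\right) - 210255 = \left(137 - \left(225 - 3 \left(\left(- \frac{1}{32}\right) \left(-24\right)\right)\right)\right) - 210255 = \left(137 + \left(-225 + 3 \cdot \frac{3}{4}\right)\right) - 210255 = \left(137 + \left(-225 + \frac{9}{4}\right)\right) - 210255 = \left(137 - \frac{891}{4}\right) - 210255 = - \frac{343}{4} - 210255 = - \frac{841363}{4}$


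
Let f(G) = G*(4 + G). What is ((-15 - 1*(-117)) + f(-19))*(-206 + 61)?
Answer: -56115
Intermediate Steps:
((-15 - 1*(-117)) + f(-19))*(-206 + 61) = ((-15 - 1*(-117)) - 19*(4 - 19))*(-206 + 61) = ((-15 + 117) - 19*(-15))*(-145) = (102 + 285)*(-145) = 387*(-145) = -56115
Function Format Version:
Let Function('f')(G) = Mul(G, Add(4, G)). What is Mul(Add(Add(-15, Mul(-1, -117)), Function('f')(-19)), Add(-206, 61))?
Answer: -56115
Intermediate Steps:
Mul(Add(Add(-15, Mul(-1, -117)), Function('f')(-19)), Add(-206, 61)) = Mul(Add(Add(-15, Mul(-1, -117)), Mul(-19, Add(4, -19))), Add(-206, 61)) = Mul(Add(Add(-15, 117), Mul(-19, -15)), -145) = Mul(Add(102, 285), -145) = Mul(387, -145) = -56115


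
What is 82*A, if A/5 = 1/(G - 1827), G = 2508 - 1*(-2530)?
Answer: 410/3211 ≈ 0.12769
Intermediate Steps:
G = 5038 (G = 2508 + 2530 = 5038)
A = 5/3211 (A = 5/(5038 - 1827) = 5/3211 ≈ 0.0015571)
82*A = 82*(5/3211) = 410/3211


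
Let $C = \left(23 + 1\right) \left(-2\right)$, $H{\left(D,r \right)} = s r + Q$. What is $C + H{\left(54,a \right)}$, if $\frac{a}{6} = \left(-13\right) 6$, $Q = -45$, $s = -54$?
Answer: $25179$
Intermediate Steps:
$a = -468$ ($a = 6 \left(\left(-13\right) 6\right) = 6 \left(-78\right) = -468$)
$H{\left(D,r \right)} = -45 - 54 r$ ($H{\left(D,r \right)} = - 54 r - 45 = -45 - 54 r$)
$C = -48$ ($C = 24 \left(-2\right) = -48$)
$C + H{\left(54,a \right)} = -48 - -25227 = -48 + \left(-45 + 25272\right) = -48 + 25227 = 25179$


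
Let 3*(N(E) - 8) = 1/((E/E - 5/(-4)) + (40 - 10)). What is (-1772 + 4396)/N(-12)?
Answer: 253872/775 ≈ 327.58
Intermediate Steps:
N(E) = 3100/387 (N(E) = 8 + 1/(3*((E/E - 5/(-4)) + (40 - 10))) = 8 + 1/(3*((1 - 5*(-¼)) + 30)) = 8 + 1/(3*((1 + 5/4) + 30)) = 8 + 1/(3*(9/4 + 30)) = 8 + 1/(3*(129/4)) = 8 + (⅓)*(4/129) = 8 + 4/387 = 3100/387)
(-1772 + 4396)/N(-12) = (-1772 + 4396)/(3100/387) = 2624*(387/3100) = 253872/775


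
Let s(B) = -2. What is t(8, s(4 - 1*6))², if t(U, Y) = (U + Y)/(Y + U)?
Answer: 1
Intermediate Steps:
t(U, Y) = 1 (t(U, Y) = (U + Y)/(U + Y) = 1)
t(8, s(4 - 1*6))² = 1² = 1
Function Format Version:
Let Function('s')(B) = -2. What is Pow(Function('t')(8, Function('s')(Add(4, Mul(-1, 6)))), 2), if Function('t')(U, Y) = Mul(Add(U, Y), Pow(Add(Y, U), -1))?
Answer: 1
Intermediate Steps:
Function('t')(U, Y) = 1 (Function('t')(U, Y) = Mul(Add(U, Y), Pow(Add(U, Y), -1)) = 1)
Pow(Function('t')(8, Function('s')(Add(4, Mul(-1, 6)))), 2) = Pow(1, 2) = 1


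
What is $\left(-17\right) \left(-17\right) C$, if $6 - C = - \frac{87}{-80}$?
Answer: $\frac{113577}{80} \approx 1419.7$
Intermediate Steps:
$C = \frac{393}{80}$ ($C = 6 - - \frac{87}{-80} = 6 - \left(-87\right) \left(- \frac{1}{80}\right) = 6 - \frac{87}{80} = \frac{393}{80} \approx 4.9125$)
$\left(-17\right) \left(-17\right) C = \left(-17\right) \left(-17\right) \frac{393}{80} = 289 \cdot \frac{393}{80} = \frac{113577}{80}$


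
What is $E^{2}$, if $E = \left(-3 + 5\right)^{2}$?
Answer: $16$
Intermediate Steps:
$E = 4$ ($E = 2^{2} = 4$)
$E^{2} = 4^{2} = 16$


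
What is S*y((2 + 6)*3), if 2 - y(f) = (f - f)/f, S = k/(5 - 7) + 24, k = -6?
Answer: 54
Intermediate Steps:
S = 27 (S = -6/(5 - 7) + 24 = -6/(-2) + 24 = -6*(-½) + 24 = 3 + 24 = 27)
y(f) = 2 (y(f) = 2 - (f - f)/f = 2 - 0/f = 2 - 1*0 = 2 + 0 = 2)
S*y((2 + 6)*3) = 27*2 = 54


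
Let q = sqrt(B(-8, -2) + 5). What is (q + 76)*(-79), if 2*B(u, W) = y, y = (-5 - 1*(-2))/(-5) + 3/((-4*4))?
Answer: -6004 - 553*sqrt(170)/40 ≈ -6184.3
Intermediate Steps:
y = 33/80 (y = (-5 + 2)*(-1/5) + 3/(-16) = -3*(-1/5) + 3*(-1/16) = 3/5 - 3/16 = 33/80 ≈ 0.41250)
B(u, W) = 33/160 (B(u, W) = (1/2)*(33/80) = 33/160)
q = 7*sqrt(170)/40 (q = sqrt(33/160 + 5) = sqrt(833/160) = 7*sqrt(170)/40 ≈ 2.2817)
(q + 76)*(-79) = (7*sqrt(170)/40 + 76)*(-79) = (76 + 7*sqrt(170)/40)*(-79) = -6004 - 553*sqrt(170)/40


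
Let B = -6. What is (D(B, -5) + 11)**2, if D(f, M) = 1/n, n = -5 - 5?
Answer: 11881/100 ≈ 118.81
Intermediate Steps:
n = -10
D(f, M) = -1/10 (D(f, M) = 1/(-10) = -1/10)
(D(B, -5) + 11)**2 = (-1/10 + 11)**2 = (109/10)**2 = 11881/100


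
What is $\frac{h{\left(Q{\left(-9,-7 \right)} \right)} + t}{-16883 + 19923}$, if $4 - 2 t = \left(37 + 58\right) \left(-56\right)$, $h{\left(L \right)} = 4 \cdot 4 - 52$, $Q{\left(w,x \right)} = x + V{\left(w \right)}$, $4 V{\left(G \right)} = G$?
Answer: $\frac{1313}{1520} \approx 0.86382$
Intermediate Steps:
$V{\left(G \right)} = \frac{G}{4}$
$Q{\left(w,x \right)} = x + \frac{w}{4}$
$h{\left(L \right)} = -36$ ($h{\left(L \right)} = 16 - 52 = -36$)
$t = 2662$ ($t = 2 - \frac{\left(37 + 58\right) \left(-56\right)}{2} = 2 - \frac{95 \left(-56\right)}{2} = 2 - -2660 = 2 + 2660 = 2662$)
$\frac{h{\left(Q{\left(-9,-7 \right)} \right)} + t}{-16883 + 19923} = \frac{-36 + 2662}{-16883 + 19923} = \frac{2626}{3040} = 2626 \cdot \frac{1}{3040} = \frac{1313}{1520}$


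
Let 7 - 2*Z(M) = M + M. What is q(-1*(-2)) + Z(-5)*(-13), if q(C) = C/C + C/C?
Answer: -217/2 ≈ -108.50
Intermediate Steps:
Z(M) = 7/2 - M (Z(M) = 7/2 - (M + M)/2 = 7/2 - M)
q(C) = 2 (q(C) = 1 + 1 = 2)
q(-1*(-2)) + Z(-5)*(-13) = 2 + (7/2 - 1*(-5))*(-13) = 2 + (7/2 + 5)*(-13) = 2 + (17/2)*(-13) = 2 - 221/2 = -217/2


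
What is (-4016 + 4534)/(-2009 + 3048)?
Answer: 518/1039 ≈ 0.49856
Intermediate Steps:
(-4016 + 4534)/(-2009 + 3048) = 518/1039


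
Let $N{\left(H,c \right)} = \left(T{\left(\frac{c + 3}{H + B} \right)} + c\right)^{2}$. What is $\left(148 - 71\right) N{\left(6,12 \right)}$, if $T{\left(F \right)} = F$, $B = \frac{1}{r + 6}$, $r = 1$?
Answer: $\frac{29694357}{1849} \approx 16060.0$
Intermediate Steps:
$B = \frac{1}{7}$ ($B = \frac{1}{1 + 6} = \frac{1}{7} \approx 0.14286$)
$N{\left(H,c \right)} = \left(c + \frac{3 + c}{\frac{1}{7} + H}\right)^{2}$ ($N{\left(H,c \right)} = \left(\frac{c + 3}{H + \frac{1}{7}} + c\right)^{2} = \left(\frac{3 + c}{\frac{1}{7} + H} + c\right)^{2} = \left(c + \frac{3 + c}{\frac{1}{7} + H}\right)^{2}$)
$\left(148 - 71\right) N{\left(6,12 \right)} = \left(148 - 71\right) \frac{\left(21 + 8 \cdot 12 + 7 \cdot 6 \cdot 12\right)^{2}}{\left(1 + 7 \cdot 6\right)^{2}} = 77 \frac{\left(21 + 96 + 504\right)^{2}}{\left(1 + 42\right)^{2}} = 77 \frac{621^{2}}{1849} = 77 \cdot \frac{1}{1849} \cdot 385641 = 77 \cdot \frac{385641}{1849} = \frac{29694357}{1849}$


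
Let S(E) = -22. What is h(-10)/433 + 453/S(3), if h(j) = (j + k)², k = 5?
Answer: -195599/9526 ≈ -20.533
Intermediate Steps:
h(j) = (5 + j)² (h(j) = (j + 5)² = (5 + j)²)
h(-10)/433 + 453/S(3) = (5 - 10)²/433 + 453/(-22) = (-5)²*(1/433) + 453*(-1/22) = 25*(1/433) - 453/22 = 25/433 - 453/22 = -195599/9526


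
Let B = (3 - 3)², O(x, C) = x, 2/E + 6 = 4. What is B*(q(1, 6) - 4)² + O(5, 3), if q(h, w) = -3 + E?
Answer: 5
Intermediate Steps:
E = -1 (E = 2/(-6 + 4) = 2/(-2) = 2*(-½) = -1)
q(h, w) = -4 (q(h, w) = -3 - 1 = -4)
B = 0 (B = 0² = 0)
B*(q(1, 6) - 4)² + O(5, 3) = 0*(-4 - 4)² + 5 = 0*(-8)² + 5 = 0*64 + 5 = 0 + 5 = 5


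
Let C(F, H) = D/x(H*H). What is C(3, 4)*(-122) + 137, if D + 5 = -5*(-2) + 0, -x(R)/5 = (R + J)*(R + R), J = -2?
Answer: 30749/224 ≈ 137.27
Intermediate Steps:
x(R) = -10*R*(-2 + R) (x(R) = -5*(R - 2)*(R + R) = -5*(-2 + R)*2*R = -10*R*(-2 + R))
D = 5 (D = -5 + (-5*(-2) + 0) = -5 + (10 + 0) = -5 + 10 = 5)
C(F, H) = 1/(2*H²*(2 - H²)) (C(F, H) = 5/((10*(H*H)*(2 - H*H))) = 5/((10*H²*(2 - H²))) = 5*(1/(10*H²*(2 - H²))) = 1/(2*H²*(2 - H²)))
C(3, 4)*(-122) + 137 = -½/(4²*(-2 + 4²))*(-122) + 137 = -½*1/16/(-2 + 16)*(-122) + 137 = -½*1/16/14*(-122) + 137 = -½*1/16*1/14*(-122) + 137 = -1/448*(-122) + 137 = 61/224 + 137 = 30749/224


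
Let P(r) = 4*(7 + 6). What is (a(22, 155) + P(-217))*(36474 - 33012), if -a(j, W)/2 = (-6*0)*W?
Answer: 180024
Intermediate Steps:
a(j, W) = 0 (a(j, W) = -2*(-6*0)*W = -0*W = -2*0 = 0)
P(r) = 52 (P(r) = 4*13 = 52)
(a(22, 155) + P(-217))*(36474 - 33012) = (0 + 52)*(36474 - 33012) = 52*3462 = 180024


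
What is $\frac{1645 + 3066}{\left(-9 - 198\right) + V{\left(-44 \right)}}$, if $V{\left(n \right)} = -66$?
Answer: $- \frac{673}{39} \approx -17.256$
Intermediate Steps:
$\frac{1645 + 3066}{\left(-9 - 198\right) + V{\left(-44 \right)}} = \frac{1645 + 3066}{\left(-9 - 198\right) - 66} = \frac{4711}{\left(-9 - 198\right) - 66} = \frac{4711}{-207 - 66} = \frac{4711}{-273} = 4711 \left(- \frac{1}{273}\right) = - \frac{673}{39}$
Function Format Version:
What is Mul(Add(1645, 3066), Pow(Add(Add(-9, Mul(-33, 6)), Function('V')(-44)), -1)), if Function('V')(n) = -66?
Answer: Rational(-673, 39) ≈ -17.256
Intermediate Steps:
Mul(Add(1645, 3066), Pow(Add(Add(-9, Mul(-33, 6)), Function('V')(-44)), -1)) = Mul(Add(1645, 3066), Pow(Add(Add(-9, Mul(-33, 6)), -66), -1)) = Mul(4711, Pow(Add(Add(-9, -198), -66), -1)) = Mul(4711, Pow(Add(-207, -66), -1)) = Mul(4711, Pow(-273, -1)) = Mul(4711, Rational(-1, 273)) = Rational(-673, 39)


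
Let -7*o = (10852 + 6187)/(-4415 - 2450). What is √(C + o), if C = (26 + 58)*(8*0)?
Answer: √818809145/48055 ≈ 0.59546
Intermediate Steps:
o = 17039/48055 (o = -(10852 + 6187)/(7*(-4415 - 2450)) = -17039/(7*(-6865)) = -17039*(-1)/(7*6865) = -⅐*(-17039/6865) = 17039/48055 ≈ 0.35457)
C = 0 (C = 84*0 = 0)
√(C + o) = √(0 + 17039/48055) = √(17039/48055) = √818809145/48055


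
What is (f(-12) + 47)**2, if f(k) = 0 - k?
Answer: 3481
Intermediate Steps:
f(k) = -k
(f(-12) + 47)**2 = (-1*(-12) + 47)**2 = (12 + 47)**2 = 59**2 = 3481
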